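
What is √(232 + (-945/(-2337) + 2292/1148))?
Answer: 2*√1742489791/5453 ≈ 15.310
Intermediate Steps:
√(232 + (-945/(-2337) + 2292/1148)) = √(232 + (-945*(-1/2337) + 2292*(1/1148))) = √(232 + (315/779 + 573/287)) = √(232 + 13092/5453) = √(1278188/5453) = 2*√1742489791/5453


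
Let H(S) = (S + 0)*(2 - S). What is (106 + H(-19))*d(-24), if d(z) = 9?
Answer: -2637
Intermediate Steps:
H(S) = S*(2 - S)
(106 + H(-19))*d(-24) = (106 - 19*(2 - 1*(-19)))*9 = (106 - 19*(2 + 19))*9 = (106 - 19*21)*9 = (106 - 399)*9 = -293*9 = -2637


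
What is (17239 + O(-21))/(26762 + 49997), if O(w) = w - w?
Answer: 17239/76759 ≈ 0.22459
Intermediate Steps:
O(w) = 0
(17239 + O(-21))/(26762 + 49997) = (17239 + 0)/(26762 + 49997) = 17239/76759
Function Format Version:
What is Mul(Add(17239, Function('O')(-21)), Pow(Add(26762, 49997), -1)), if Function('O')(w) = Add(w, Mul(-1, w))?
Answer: Rational(17239, 76759) ≈ 0.22459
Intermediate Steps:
Function('O')(w) = 0
Mul(Add(17239, Function('O')(-21)), Pow(Add(26762, 49997), -1)) = Mul(Add(17239, 0), Pow(Add(26762, 49997), -1)) = Mul(17239, Pow(76759, -1)) = Mul(17239, Rational(1, 76759)) = Rational(17239, 76759)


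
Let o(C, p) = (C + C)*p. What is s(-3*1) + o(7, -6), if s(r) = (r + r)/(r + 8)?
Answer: -426/5 ≈ -85.200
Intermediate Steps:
s(r) = 2*r/(8 + r) (s(r) = (2*r)/(8 + r) = 2*r/(8 + r))
o(C, p) = 2*C*p (o(C, p) = (2*C)*p = 2*C*p)
s(-3*1) + o(7, -6) = 2*(-3*1)/(8 - 3*1) + 2*7*(-6) = 2*(-3)/(8 - 3) - 84 = 2*(-3)/5 - 84 = 2*(-3)*(⅕) - 84 = -6/5 - 84 = -426/5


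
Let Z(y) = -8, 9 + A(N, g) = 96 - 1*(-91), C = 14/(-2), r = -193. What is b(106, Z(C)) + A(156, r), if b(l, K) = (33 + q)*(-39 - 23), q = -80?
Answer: 3092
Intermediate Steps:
C = -7 (C = 14*(-½) = -7)
A(N, g) = 178 (A(N, g) = -9 + (96 - 1*(-91)) = -9 + (96 + 91) = -9 + 187 = 178)
b(l, K) = 2914 (b(l, K) = (33 - 80)*(-39 - 23) = -47*(-62) = 2914)
b(106, Z(C)) + A(156, r) = 2914 + 178 = 3092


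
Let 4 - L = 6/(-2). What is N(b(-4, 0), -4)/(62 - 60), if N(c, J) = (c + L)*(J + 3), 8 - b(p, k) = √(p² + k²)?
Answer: -11/2 ≈ -5.5000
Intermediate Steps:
L = 7 (L = 4 - 6/(-2) = 4 - 6*(-1)/2 = 4 - 1*(-3) = 4 + 3 = 7)
b(p, k) = 8 - √(k² + p²) (b(p, k) = 8 - √(p² + k²) = 8 - √(k² + p²))
N(c, J) = (3 + J)*(7 + c) (N(c, J) = (c + 7)*(J + 3) = (7 + c)*(3 + J) = (3 + J)*(7 + c))
N(b(-4, 0), -4)/(62 - 60) = (21 + 3*(8 - √(0² + (-4)²)) + 7*(-4) - 4*(8 - √(0² + (-4)²)))/(62 - 60) = (21 + 3*(8 - √(0 + 16)) - 28 - 4*(8 - √(0 + 16)))/2 = (21 + 3*(8 - √16) - 28 - 4*(8 - √16))/2 = (21 + 3*(8 - 1*4) - 28 - 4*(8 - 1*4))/2 = (21 + 3*(8 - 4) - 28 - 4*(8 - 4))/2 = (21 + 3*4 - 28 - 4*4)/2 = (21 + 12 - 28 - 16)/2 = (½)*(-11) = -11/2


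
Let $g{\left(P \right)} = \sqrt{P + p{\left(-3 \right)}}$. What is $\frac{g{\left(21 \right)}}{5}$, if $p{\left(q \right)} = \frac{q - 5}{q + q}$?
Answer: $\frac{\sqrt{201}}{15} \approx 0.94516$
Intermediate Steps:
$p{\left(q \right)} = \frac{-5 + q}{2 q}$
$g{\left(P \right)} = \sqrt{\frac{4}{3} + P}$ ($g{\left(P \right)} = \sqrt{P + \frac{-5 - 3}{2 \left(-3\right)}} = \sqrt{P + \frac{1}{2} \left(- \frac{1}{3}\right) \left(-8\right)} = \sqrt{P + \frac{4}{3}} = \sqrt{\frac{4}{3} + P}$)
$\frac{g{\left(21 \right)}}{5} = \frac{\frac{1}{3} \sqrt{12 + 9 \cdot 21}}{5} = \frac{\frac{1}{3} \sqrt{12 + 189}}{5} = \frac{\frac{1}{3} \sqrt{201}}{5} = \frac{\sqrt{201}}{15}$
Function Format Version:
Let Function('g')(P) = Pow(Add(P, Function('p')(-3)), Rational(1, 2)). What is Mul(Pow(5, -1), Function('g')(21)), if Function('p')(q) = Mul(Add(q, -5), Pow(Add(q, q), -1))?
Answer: Mul(Rational(1, 15), Pow(201, Rational(1, 2))) ≈ 0.94516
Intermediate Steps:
Function('p')(q) = Mul(Rational(1, 2), Pow(q, -1), Add(-5, q)) (Function('p')(q) = Mul(Add(-5, q), Pow(Mul(2, q), -1)) = Mul(Add(-5, q), Mul(Rational(1, 2), Pow(q, -1))) = Mul(Rational(1, 2), Pow(q, -1), Add(-5, q)))
Function('g')(P) = Pow(Add(Rational(4, 3), P), Rational(1, 2)) (Function('g')(P) = Pow(Add(P, Mul(Rational(1, 2), Pow(-3, -1), Add(-5, -3))), Rational(1, 2)) = Pow(Add(P, Mul(Rational(1, 2), Rational(-1, 3), -8)), Rational(1, 2)) = Pow(Add(P, Rational(4, 3)), Rational(1, 2)) = Pow(Add(Rational(4, 3), P), Rational(1, 2)))
Mul(Pow(5, -1), Function('g')(21)) = Mul(Pow(5, -1), Mul(Rational(1, 3), Pow(Add(12, Mul(9, 21)), Rational(1, 2)))) = Mul(Rational(1, 5), Mul(Rational(1, 3), Pow(Add(12, 189), Rational(1, 2)))) = Mul(Rational(1, 5), Mul(Rational(1, 3), Pow(201, Rational(1, 2)))) = Mul(Rational(1, 15), Pow(201, Rational(1, 2)))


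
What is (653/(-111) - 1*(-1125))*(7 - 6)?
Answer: 124222/111 ≈ 1119.1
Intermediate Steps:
(653/(-111) - 1*(-1125))*(7 - 6) = (653*(-1/111) + 1125)*1 = (-653/111 + 1125)*1 = (124222/111)*1 = 124222/111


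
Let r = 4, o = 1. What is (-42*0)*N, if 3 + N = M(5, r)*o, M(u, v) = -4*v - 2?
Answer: 0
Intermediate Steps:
M(u, v) = -2 - 4*v
N = -21 (N = -3 + (-2 - 4*4)*1 = -3 + (-2 - 16)*1 = -3 - 18*1 = -3 - 18 = -21)
(-42*0)*N = -42*0*(-21) = 0*(-21) = 0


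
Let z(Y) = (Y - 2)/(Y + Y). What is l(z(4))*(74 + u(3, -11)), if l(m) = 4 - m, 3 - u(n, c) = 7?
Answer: 525/2 ≈ 262.50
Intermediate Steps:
u(n, c) = -4 (u(n, c) = 3 - 1*7 = 3 - 7 = -4)
z(Y) = (-2 + Y)/(2*Y) (z(Y) = (-2 + Y)/((2*Y)) = (-2 + Y)*(1/(2*Y)) = (-2 + Y)/(2*Y))
l(z(4))*(74 + u(3, -11)) = (4 - (-2 + 4)/(2*4))*(74 - 4) = (4 - 2/(2*4))*70 = (4 - 1*¼)*70 = (4 - ¼)*70 = (15/4)*70 = 525/2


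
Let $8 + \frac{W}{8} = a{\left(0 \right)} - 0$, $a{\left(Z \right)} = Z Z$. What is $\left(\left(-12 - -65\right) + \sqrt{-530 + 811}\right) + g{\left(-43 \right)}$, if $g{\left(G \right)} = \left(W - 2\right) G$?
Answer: $2891 + \sqrt{281} \approx 2907.8$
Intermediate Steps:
$a{\left(Z \right)} = Z^{2}$
$W = -64$ ($W = -64 + 8 \left(0^{2} - 0\right) = -64 + 8 \left(0 + 0\right) = -64 + 8 \cdot 0 = -64 + 0 = -64$)
$g{\left(G \right)} = - 66 G$ ($g{\left(G \right)} = \left(-64 - 2\right) G = - 66 G$)
$\left(\left(-12 - -65\right) + \sqrt{-530 + 811}\right) + g{\left(-43 \right)} = \left(\left(-12 - -65\right) + \sqrt{-530 + 811}\right) - -2838 = \left(\left(-12 + 65\right) + \sqrt{281}\right) + 2838 = \left(53 + \sqrt{281}\right) + 2838 = 2891 + \sqrt{281}$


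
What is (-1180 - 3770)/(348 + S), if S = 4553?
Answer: -4950/4901 ≈ -1.0100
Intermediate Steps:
(-1180 - 3770)/(348 + S) = (-1180 - 3770)/(348 + 4553) = -4950/4901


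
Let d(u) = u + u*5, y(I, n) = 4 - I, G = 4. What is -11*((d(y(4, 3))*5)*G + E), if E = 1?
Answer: -11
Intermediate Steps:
d(u) = 6*u (d(u) = u + 5*u = 6*u)
-11*((d(y(4, 3))*5)*G + E) = -11*(((6*(4 - 1*4))*5)*4 + 1) = -11*(((6*(4 - 4))*5)*4 + 1) = -11*(((6*0)*5)*4 + 1) = -11*((0*5)*4 + 1) = -11*(0*4 + 1) = -11*(0 + 1) = -11*1 = -11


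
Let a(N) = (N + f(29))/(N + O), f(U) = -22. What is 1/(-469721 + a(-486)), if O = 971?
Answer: -485/227815193 ≈ -2.1289e-6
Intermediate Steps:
a(N) = (-22 + N)/(971 + N) (a(N) = (N - 22)/(N + 971) = (-22 + N)/(971 + N))
1/(-469721 + a(-486)) = 1/(-469721 + (-22 - 486)/(971 - 486)) = 1/(-469721 - 508/485) = 1/(-227815193/485) = -485/227815193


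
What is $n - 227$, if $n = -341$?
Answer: $-568$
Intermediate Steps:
$n - 227 = -341 - 227 = -568$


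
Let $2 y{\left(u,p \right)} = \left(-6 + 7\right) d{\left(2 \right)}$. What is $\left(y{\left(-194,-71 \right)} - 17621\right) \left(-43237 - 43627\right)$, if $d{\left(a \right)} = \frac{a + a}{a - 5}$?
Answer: $\frac{4592065360}{3} \approx 1.5307 \cdot 10^{9}$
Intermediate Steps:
$d{\left(a \right)} = \frac{2 a}{-5 + a}$
$y{\left(u,p \right)} = - \frac{2}{3}$ ($y{\left(u,p \right)} = \frac{\left(-6 + 7\right) 2 \cdot 2 \frac{1}{-5 + 2}}{2} = \frac{1 \cdot 2 \cdot 2 \frac{1}{-3}}{2} = \frac{1 \cdot 2 \cdot 2 \left(- \frac{1}{3}\right)}{2} = \frac{1 \left(- \frac{4}{3}\right)}{2} = \frac{1}{2} \left(- \frac{4}{3}\right) = - \frac{2}{3}$)
$\left(y{\left(-194,-71 \right)} - 17621\right) \left(-43237 - 43627\right) = \left(- \frac{2}{3} - 17621\right) \left(-43237 - 43627\right) = \left(- \frac{52865}{3}\right) \left(-86864\right) = \frac{4592065360}{3}$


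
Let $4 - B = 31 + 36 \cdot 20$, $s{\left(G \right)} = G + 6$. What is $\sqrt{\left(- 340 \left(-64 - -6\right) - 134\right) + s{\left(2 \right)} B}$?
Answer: $\sqrt{13610} \approx 116.66$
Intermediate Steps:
$s{\left(G \right)} = 6 + G$
$B = -747$ ($B = 4 - \left(31 + 36 \cdot 20\right) = 4 - \left(31 + 720\right) = 4 - 751 = -747$)
$\sqrt{\left(- 340 \left(-64 - -6\right) - 134\right) + s{\left(2 \right)} B} = \sqrt{\left(- 340 \left(-64 - -6\right) - 134\right) + \left(6 + 2\right) \left(-747\right)} = \sqrt{\left(- 340 \left(-64 + 6\right) - 134\right) + 8 \left(-747\right)} = \sqrt{\left(\left(-340\right) \left(-58\right) - 134\right) - 5976} = \sqrt{\left(19720 - 134\right) - 5976} = \sqrt{19586 - 5976} = \sqrt{13610}$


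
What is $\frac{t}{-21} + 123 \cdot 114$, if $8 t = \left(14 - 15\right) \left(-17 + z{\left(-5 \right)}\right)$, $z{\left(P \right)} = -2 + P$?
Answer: $\frac{98153}{7} \approx 14022.0$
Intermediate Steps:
$t = 3$ ($t = \frac{\left(14 - 15\right) \left(-17 - 7\right)}{8} = \frac{\left(-1\right) \left(-17 - 7\right)}{8} = \frac{\left(-1\right) \left(-24\right)}{8} = \frac{1}{8} \cdot 24 = 3$)
$\frac{t}{-21} + 123 \cdot 114 = \frac{3}{-21} + 123 \cdot 114 = 3 \left(- \frac{1}{21}\right) + 14022 = - \frac{1}{7} + 14022 = \frac{98153}{7}$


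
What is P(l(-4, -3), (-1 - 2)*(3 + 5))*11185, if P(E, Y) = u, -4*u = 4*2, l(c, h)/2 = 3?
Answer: -22370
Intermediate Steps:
l(c, h) = 6 (l(c, h) = 2*3 = 6)
u = -2 ≈ -2.0000
P(E, Y) = -2
P(l(-4, -3), (-1 - 2)*(3 + 5))*11185 = -2*11185 = -22370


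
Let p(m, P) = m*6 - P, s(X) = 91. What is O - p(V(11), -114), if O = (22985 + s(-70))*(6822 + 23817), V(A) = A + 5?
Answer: 707025354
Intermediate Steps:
V(A) = 5 + A
p(m, P) = -P + 6*m (p(m, P) = 6*m - P = -P + 6*m)
O = 707025564 (O = (22985 + 91)*(6822 + 23817) = 23076*30639 = 707025564)
O - p(V(11), -114) = 707025564 - (-1*(-114) + 6*(5 + 11)) = 707025564 - (114 + 6*16) = 707025564 - (114 + 96) = 707025564 - 1*210 = 707025564 - 210 = 707025354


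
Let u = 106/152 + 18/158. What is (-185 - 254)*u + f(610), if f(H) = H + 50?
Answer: 1824271/6004 ≈ 303.84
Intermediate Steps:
f(H) = 50 + H
u = 4871/6004 (u = 106*(1/152) + 18*(1/158) = 53/76 + 9/79 = 4871/6004 ≈ 0.81129)
(-185 - 254)*u + f(610) = (-185 - 254)*(4871/6004) + (50 + 610) = -439*4871/6004 + 660 = -2138369/6004 + 660 = 1824271/6004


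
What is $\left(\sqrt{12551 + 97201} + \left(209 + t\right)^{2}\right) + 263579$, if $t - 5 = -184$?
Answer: $264479 + 2 \sqrt{27438} \approx 2.6481 \cdot 10^{5}$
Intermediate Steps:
$t = -179$ ($t = 5 - 184 = -179$)
$\left(\sqrt{12551 + 97201} + \left(209 + t\right)^{2}\right) + 263579 = \left(\sqrt{12551 + 97201} + \left(209 - 179\right)^{2}\right) + 263579 = \left(\sqrt{109752} + 30^{2}\right) + 263579 = \left(2 \sqrt{27438} + 900\right) + 263579 = \left(900 + 2 \sqrt{27438}\right) + 263579 = 264479 + 2 \sqrt{27438}$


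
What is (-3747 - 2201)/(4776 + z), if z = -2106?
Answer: -2974/1335 ≈ -2.2277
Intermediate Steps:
(-3747 - 2201)/(4776 + z) = (-3747 - 2201)/(4776 - 2106) = -5948/2670 = -5948*1/2670 = -2974/1335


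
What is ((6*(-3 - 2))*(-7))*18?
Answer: 3780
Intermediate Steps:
((6*(-3 - 2))*(-7))*18 = ((6*(-5))*(-7))*18 = -30*(-7)*18 = 210*18 = 3780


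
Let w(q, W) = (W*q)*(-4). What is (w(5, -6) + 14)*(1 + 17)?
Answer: 2412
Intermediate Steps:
w(q, W) = -4*W*q
(w(5, -6) + 14)*(1 + 17) = (-4*(-6)*5 + 14)*(1 + 17) = (120 + 14)*18 = 134*18 = 2412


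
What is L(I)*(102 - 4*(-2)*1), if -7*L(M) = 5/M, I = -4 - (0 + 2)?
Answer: 275/21 ≈ 13.095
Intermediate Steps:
I = -6 (I = -4 - 1*2 = -4 - 2 = -6)
L(M) = -5/(7*M)
L(I)*(102 - 4*(-2)*1) = (-5/7/(-6))*(102 - 4*(-2)*1) = (-5/7*(-⅙))*(102 + 8*1) = 5*(102 + 8)/42 = (5/42)*110 = 275/21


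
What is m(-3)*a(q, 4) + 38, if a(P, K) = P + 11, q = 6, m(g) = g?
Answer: -13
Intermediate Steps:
a(P, K) = 11 + P
m(-3)*a(q, 4) + 38 = -3*(11 + 6) + 38 = -3*17 + 38 = -51 + 38 = -13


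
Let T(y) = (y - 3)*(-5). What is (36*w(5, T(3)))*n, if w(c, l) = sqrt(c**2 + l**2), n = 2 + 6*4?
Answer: 4680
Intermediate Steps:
n = 26 (n = 2 + 24 = 26)
T(y) = 15 - 5*y (T(y) = (-3 + y)*(-5) = 15 - 5*y)
(36*w(5, T(3)))*n = (36*sqrt(5**2 + (15 - 5*3)**2))*26 = (36*sqrt(25 + (15 - 15)**2))*26 = (36*sqrt(25 + 0**2))*26 = (36*sqrt(25 + 0))*26 = (36*sqrt(25))*26 = (36*5)*26 = 180*26 = 4680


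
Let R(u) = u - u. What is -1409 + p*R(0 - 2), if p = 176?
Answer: -1409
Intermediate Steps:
R(u) = 0
-1409 + p*R(0 - 2) = -1409 + 176*0 = -1409 + 0 = -1409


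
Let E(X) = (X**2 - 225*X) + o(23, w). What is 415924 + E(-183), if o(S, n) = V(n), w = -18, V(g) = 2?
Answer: 490590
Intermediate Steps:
o(S, n) = 2
E(X) = 2 + X**2 - 225*X (E(X) = (X**2 - 225*X) + 2 = 2 + X**2 - 225*X)
415924 + E(-183) = 415924 + (2 + (-183)**2 - 225*(-183)) = 415924 + (2 + 33489 + 41175) = 415924 + 74666 = 490590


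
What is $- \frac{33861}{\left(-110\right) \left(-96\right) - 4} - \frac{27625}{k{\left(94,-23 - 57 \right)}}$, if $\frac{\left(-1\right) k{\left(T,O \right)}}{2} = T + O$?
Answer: $\frac{2595191}{2639} \approx 983.4$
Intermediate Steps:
$k{\left(T,O \right)} = - 2 O - 2 T$ ($k{\left(T,O \right)} = - 2 \left(T + O\right) = - 2 \left(O + T\right) = - 2 O - 2 T$)
$- \frac{33861}{\left(-110\right) \left(-96\right) - 4} - \frac{27625}{k{\left(94,-23 - 57 \right)}} = - \frac{33861}{\left(-110\right) \left(-96\right) - 4} - \frac{27625}{- 2 \left(-23 - 57\right) - 188} = - \frac{33861}{10560 - 4} - \frac{27625}{- 2 \left(-23 - 57\right) - 188} = - \frac{33861}{10556} - \frac{27625}{\left(-2\right) \left(-80\right) - 188} = \left(-33861\right) \frac{1}{10556} - \frac{27625}{160 - 188} = - \frac{33861}{10556} - \frac{27625}{-28} = - \frac{33861}{10556} - - \frac{27625}{28} = - \frac{33861}{10556} + \frac{27625}{28} = \frac{2595191}{2639}$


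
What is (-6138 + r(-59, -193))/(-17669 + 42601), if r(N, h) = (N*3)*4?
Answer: -3423/12466 ≈ -0.27459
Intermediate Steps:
r(N, h) = 12*N (r(N, h) = (3*N)*4 = 12*N)
(-6138 + r(-59, -193))/(-17669 + 42601) = (-6138 + 12*(-59))/(-17669 + 42601) = (-6138 - 708)/24932 = -6846*1/24932 = -3423/12466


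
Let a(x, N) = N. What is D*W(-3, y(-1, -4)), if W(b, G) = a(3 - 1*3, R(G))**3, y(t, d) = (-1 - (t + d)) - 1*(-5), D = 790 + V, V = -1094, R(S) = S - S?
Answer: 0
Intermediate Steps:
R(S) = 0
D = -304 (D = 790 - 1094 = -304)
y(t, d) = 4 - d - t (y(t, d) = (-1 - (d + t)) + 5 = (-1 + (-d - t)) + 5 = (-1 - d - t) + 5 = 4 - d - t)
W(b, G) = 0 (W(b, G) = 0**3 = 0)
D*W(-3, y(-1, -4)) = -304*0 = 0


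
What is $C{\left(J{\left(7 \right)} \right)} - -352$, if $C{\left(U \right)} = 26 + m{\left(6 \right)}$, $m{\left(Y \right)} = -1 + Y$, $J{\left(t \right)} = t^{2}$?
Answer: $383$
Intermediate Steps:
$C{\left(U \right)} = 31$ ($C{\left(U \right)} = 26 + \left(-1 + 6\right) = 26 + 5 = 31$)
$C{\left(J{\left(7 \right)} \right)} - -352 = 31 - -352 = 31 + 352 = 383$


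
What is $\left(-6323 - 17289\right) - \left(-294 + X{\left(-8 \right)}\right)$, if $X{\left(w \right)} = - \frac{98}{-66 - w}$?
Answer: $- \frac{676271}{29} \approx -23320.0$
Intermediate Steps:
$\left(-6323 - 17289\right) - \left(-294 + X{\left(-8 \right)}\right) = \left(-6323 - 17289\right) + \left(294 - \frac{98}{66 - 8}\right) = -23612 + \left(294 - \frac{98}{58}\right) = -23612 + \left(294 - 98 \cdot \frac{1}{58}\right) = -23612 + \left(294 - \frac{49}{29}\right) = -23612 + \frac{8477}{29} = - \frac{676271}{29}$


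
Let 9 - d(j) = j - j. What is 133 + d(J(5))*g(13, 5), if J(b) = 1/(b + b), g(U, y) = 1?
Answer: 142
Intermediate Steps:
J(b) = 1/(2*b)
d(j) = 9 (d(j) = 9 - (j - j) = 9 - 1*0 = 9 + 0 = 9)
133 + d(J(5))*g(13, 5) = 133 + 9*1 = 133 + 9 = 142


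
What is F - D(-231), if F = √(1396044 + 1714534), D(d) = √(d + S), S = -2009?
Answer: √3110578 - 8*I*√35 ≈ 1763.7 - 47.329*I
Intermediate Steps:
D(d) = √(-2009 + d) (D(d) = √(d - 2009) = √(-2009 + d))
F = √3110578 ≈ 1763.7
F - D(-231) = √3110578 - √(-2009 - 231) = √3110578 - √(-2240) = √3110578 - 8*I*√35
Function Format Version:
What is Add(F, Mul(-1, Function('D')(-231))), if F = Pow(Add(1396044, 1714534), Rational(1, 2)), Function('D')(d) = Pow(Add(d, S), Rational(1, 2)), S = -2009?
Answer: Add(Pow(3110578, Rational(1, 2)), Mul(-8, I, Pow(35, Rational(1, 2)))) ≈ Add(1763.7, Mul(-47.329, I))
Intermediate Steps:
Function('D')(d) = Pow(Add(-2009, d), Rational(1, 2)) (Function('D')(d) = Pow(Add(d, -2009), Rational(1, 2)) = Pow(Add(-2009, d), Rational(1, 2)))
F = Pow(3110578, Rational(1, 2)) ≈ 1763.7
Add(F, Mul(-1, Function('D')(-231))) = Add(Pow(3110578, Rational(1, 2)), Mul(-1, Pow(Add(-2009, -231), Rational(1, 2)))) = Add(Pow(3110578, Rational(1, 2)), Mul(-1, Pow(-2240, Rational(1, 2)))) = Add(Pow(3110578, Rational(1, 2)), Mul(-1, Mul(8, I, Pow(35, Rational(1, 2))))) = Add(Pow(3110578, Rational(1, 2)), Mul(-8, I, Pow(35, Rational(1, 2))))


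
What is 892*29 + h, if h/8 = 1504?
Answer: 37900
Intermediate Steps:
h = 12032 (h = 8*1504 = 12032)
892*29 + h = 892*29 + 12032 = 25868 + 12032 = 37900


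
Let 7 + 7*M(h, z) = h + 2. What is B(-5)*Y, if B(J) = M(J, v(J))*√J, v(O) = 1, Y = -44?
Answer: 440*I*√5/7 ≈ 140.55*I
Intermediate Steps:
M(h, z) = -5/7 + h/7 (M(h, z) = -1 + (h + 2)/7 = -1 + (2 + h)/7 = -1 + (2/7 + h/7) = -5/7 + h/7)
B(J) = √J*(-5/7 + J/7) (B(J) = (-5/7 + J/7)*√J = √J*(-5/7 + J/7))
B(-5)*Y = (√(-5)*(-5 - 5)/7)*(-44) = ((⅐)*(I*√5)*(-10))*(-44) = -10*I*√5/7*(-44) = 440*I*√5/7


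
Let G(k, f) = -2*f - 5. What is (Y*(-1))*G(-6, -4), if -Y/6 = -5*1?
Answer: -90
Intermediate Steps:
Y = 30 (Y = -(-30) = -6*(-5) = 30)
G(k, f) = -5 - 2*f
(Y*(-1))*G(-6, -4) = (30*(-1))*(-5 - 2*(-4)) = -30*(-5 + 8) = -30*3 = -90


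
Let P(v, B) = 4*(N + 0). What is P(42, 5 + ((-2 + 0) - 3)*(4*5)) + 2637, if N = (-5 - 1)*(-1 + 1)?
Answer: 2637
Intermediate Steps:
N = 0 (N = -6*0 = 0)
P(v, B) = 0 (P(v, B) = 4*(0 + 0) = 4*0 = 0)
P(42, 5 + ((-2 + 0) - 3)*(4*5)) + 2637 = 0 + 2637 = 2637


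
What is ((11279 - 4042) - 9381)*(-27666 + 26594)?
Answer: 2298368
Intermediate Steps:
((11279 - 4042) - 9381)*(-27666 + 26594) = (7237 - 9381)*(-1072) = -2144*(-1072) = 2298368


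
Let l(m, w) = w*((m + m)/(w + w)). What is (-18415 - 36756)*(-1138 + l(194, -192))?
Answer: 52081424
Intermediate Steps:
l(m, w) = m (l(m, w) = w*((2*m)/((2*w))) = w*((2*m)*(1/(2*w))) = w*(m/w) = m)
(-18415 - 36756)*(-1138 + l(194, -192)) = (-18415 - 36756)*(-1138 + 194) = -55171*(-944) = 52081424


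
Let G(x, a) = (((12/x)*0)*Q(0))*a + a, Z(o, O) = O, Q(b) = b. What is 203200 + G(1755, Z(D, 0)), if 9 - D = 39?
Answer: 203200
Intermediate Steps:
D = -30 (D = 9 - 1*39 = 9 - 39 = -30)
G(x, a) = a (G(x, a) = (((12/x)*0)*0)*a + a = (0*0)*a + a = 0*a + a = 0 + a = a)
203200 + G(1755, Z(D, 0)) = 203200 + 0 = 203200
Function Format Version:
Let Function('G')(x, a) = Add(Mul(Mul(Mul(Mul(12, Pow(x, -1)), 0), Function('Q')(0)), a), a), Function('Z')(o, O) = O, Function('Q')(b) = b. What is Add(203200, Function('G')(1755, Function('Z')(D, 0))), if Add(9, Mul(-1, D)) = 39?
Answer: 203200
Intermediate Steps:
D = -30 (D = Add(9, Mul(-1, 39)) = Add(9, -39) = -30)
Function('G')(x, a) = a (Function('G')(x, a) = Add(Mul(Mul(Mul(Mul(12, Pow(x, -1)), 0), 0), a), a) = Add(Mul(Mul(0, 0), a), a) = Add(Mul(0, a), a) = Add(0, a) = a)
Add(203200, Function('G')(1755, Function('Z')(D, 0))) = Add(203200, 0) = 203200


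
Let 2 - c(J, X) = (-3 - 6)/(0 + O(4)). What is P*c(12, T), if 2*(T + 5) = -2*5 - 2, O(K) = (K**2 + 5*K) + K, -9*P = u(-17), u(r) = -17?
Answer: 1513/360 ≈ 4.2028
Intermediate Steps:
P = 17/9 (P = -1/9*(-17) = 17/9 ≈ 1.8889)
O(K) = K**2 + 6*K
T = -11 (T = -5 + (-2*5 - 2)/2 = -5 + (-10 - 2)/2 = -5 + (1/2)*(-12) = -5 - 6 = -11)
c(J, X) = 89/40 (c(J, X) = 2 - (-3 - 6)/(0 + 4*(6 + 4)) = 2 - (-9)/(0 + 4*10) = 2 - (-9)/(0 + 40) = 2 - (-9)/40 = 2 - 1*(-9/40) = 2 + 9/40 = 89/40)
P*c(12, T) = (17/9)*(89/40) = 1513/360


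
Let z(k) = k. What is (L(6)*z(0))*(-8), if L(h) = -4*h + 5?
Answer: 0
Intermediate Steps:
L(h) = 5 - 4*h
(L(6)*z(0))*(-8) = ((5 - 4*6)*0)*(-8) = ((5 - 24)*0)*(-8) = -19*0*(-8) = 0*(-8) = 0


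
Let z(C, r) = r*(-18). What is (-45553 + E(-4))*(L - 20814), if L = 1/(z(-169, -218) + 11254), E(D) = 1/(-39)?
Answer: 280622143037044/295971 ≈ 9.4814e+8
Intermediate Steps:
E(D) = -1/39
z(C, r) = -18*r
L = 1/15178 (L = 1/(-18*(-218) + 11254) = 1/(3924 + 11254) = 1/15178 ≈ 6.5885e-5)
(-45553 + E(-4))*(L - 20814) = (-45553 - 1/39)*(1/15178 - 20814) = -1776568/39*(-315914891/15178) = 280622143037044/295971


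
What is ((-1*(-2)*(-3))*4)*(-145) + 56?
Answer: 3536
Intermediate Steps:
((-1*(-2)*(-3))*4)*(-145) + 56 = ((2*(-3))*4)*(-145) + 56 = -6*4*(-145) + 56 = -24*(-145) + 56 = 3480 + 56 = 3536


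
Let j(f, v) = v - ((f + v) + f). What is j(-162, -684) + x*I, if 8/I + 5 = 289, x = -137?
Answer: 22730/71 ≈ 320.14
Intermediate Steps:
I = 2/71 (I = 8/(-5 + 289) = 8/284 = 8*(1/284) = 2/71 ≈ 0.028169)
j(f, v) = -2*f (j(f, v) = v - (v + 2*f) = v + (-v - 2*f) = -2*f)
j(-162, -684) + x*I = -2*(-162) - 137*2/71 = 324 - 274/71 = 22730/71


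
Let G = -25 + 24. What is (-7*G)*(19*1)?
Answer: 133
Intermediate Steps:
G = -1
(-7*G)*(19*1) = (-7*(-1))*(19*1) = 7*19 = 133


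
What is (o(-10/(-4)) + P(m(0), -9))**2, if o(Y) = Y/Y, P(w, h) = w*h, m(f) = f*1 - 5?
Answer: 2116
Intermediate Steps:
m(f) = -5 + f (m(f) = f - 5 = -5 + f)
P(w, h) = h*w
o(Y) = 1
(o(-10/(-4)) + P(m(0), -9))**2 = (1 - 9*(-5 + 0))**2 = (1 - 9*(-5))**2 = (1 + 45)**2 = 46**2 = 2116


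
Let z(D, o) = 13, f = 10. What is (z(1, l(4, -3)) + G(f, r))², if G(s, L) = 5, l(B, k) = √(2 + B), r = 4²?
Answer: 324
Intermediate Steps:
r = 16
(z(1, l(4, -3)) + G(f, r))² = (13 + 5)² = 18² = 324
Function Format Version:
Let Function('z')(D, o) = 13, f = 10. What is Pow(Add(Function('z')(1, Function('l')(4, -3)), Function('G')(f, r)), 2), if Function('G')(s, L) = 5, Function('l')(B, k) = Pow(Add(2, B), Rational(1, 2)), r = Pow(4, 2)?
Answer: 324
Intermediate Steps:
r = 16
Pow(Add(Function('z')(1, Function('l')(4, -3)), Function('G')(f, r)), 2) = Pow(Add(13, 5), 2) = Pow(18, 2) = 324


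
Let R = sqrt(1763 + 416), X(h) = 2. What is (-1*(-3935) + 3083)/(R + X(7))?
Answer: -484/75 + 242*sqrt(2179)/75 ≈ 144.17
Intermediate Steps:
R = sqrt(2179) ≈ 46.680
(-1*(-3935) + 3083)/(R + X(7)) = (-1*(-3935) + 3083)/(sqrt(2179) + 2) = (3935 + 3083)/(2 + sqrt(2179)) = 7018/(2 + sqrt(2179))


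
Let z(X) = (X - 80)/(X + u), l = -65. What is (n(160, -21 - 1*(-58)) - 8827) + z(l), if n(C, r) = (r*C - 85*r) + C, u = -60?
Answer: -147271/25 ≈ -5890.8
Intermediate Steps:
z(X) = (-80 + X)/(-60 + X) (z(X) = (X - 80)/(X - 60) = (-80 + X)/(-60 + X))
n(C, r) = C - 85*r + C*r (n(C, r) = (C*r - 85*r) + C = (-85*r + C*r) + C = C - 85*r + C*r)
(n(160, -21 - 1*(-58)) - 8827) + z(l) = ((160 - 85*(-21 - 1*(-58)) + 160*(-21 - 1*(-58))) - 8827) + (-80 - 65)/(-60 - 65) = ((160 - 85*(-21 + 58) + 160*(-21 + 58)) - 8827) - 145/(-125) = ((160 - 85*37 + 160*37) - 8827) - 1/125*(-145) = ((160 - 3145 + 5920) - 8827) + 29/25 = (2935 - 8827) + 29/25 = -5892 + 29/25 = -147271/25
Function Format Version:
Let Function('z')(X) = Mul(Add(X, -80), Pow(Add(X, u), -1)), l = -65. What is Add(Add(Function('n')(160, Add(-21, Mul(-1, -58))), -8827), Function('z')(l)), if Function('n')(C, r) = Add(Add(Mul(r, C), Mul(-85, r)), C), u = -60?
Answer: Rational(-147271, 25) ≈ -5890.8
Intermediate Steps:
Function('z')(X) = Mul(Pow(Add(-60, X), -1), Add(-80, X)) (Function('z')(X) = Mul(Add(X, -80), Pow(Add(X, -60), -1)) = Mul(Add(-80, X), Pow(Add(-60, X), -1)) = Mul(Pow(Add(-60, X), -1), Add(-80, X)))
Function('n')(C, r) = Add(C, Mul(-85, r), Mul(C, r)) (Function('n')(C, r) = Add(Add(Mul(C, r), Mul(-85, r)), C) = Add(Add(Mul(-85, r), Mul(C, r)), C) = Add(C, Mul(-85, r), Mul(C, r)))
Add(Add(Function('n')(160, Add(-21, Mul(-1, -58))), -8827), Function('z')(l)) = Add(Add(Add(160, Mul(-85, Add(-21, Mul(-1, -58))), Mul(160, Add(-21, Mul(-1, -58)))), -8827), Mul(Pow(Add(-60, -65), -1), Add(-80, -65))) = Add(Add(Add(160, Mul(-85, Add(-21, 58)), Mul(160, Add(-21, 58))), -8827), Mul(Pow(-125, -1), -145)) = Add(Add(Add(160, Mul(-85, 37), Mul(160, 37)), -8827), Mul(Rational(-1, 125), -145)) = Add(Add(Add(160, -3145, 5920), -8827), Rational(29, 25)) = Add(Add(2935, -8827), Rational(29, 25)) = Add(-5892, Rational(29, 25)) = Rational(-147271, 25)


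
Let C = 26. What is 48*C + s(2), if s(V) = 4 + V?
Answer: 1254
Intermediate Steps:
48*C + s(2) = 48*26 + (4 + 2) = 1248 + 6 = 1254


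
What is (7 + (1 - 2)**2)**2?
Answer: 64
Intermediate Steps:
(7 + (1 - 2)**2)**2 = (7 + (-1)**2)**2 = (7 + 1)**2 = 8**2 = 64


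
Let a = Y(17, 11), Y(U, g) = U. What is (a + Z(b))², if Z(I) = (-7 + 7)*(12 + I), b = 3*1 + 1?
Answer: 289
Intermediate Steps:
b = 4 (b = 3 + 1 = 4)
a = 17
Z(I) = 0 (Z(I) = 0*(12 + I) = 0)
(a + Z(b))² = (17 + 0)² = 17² = 289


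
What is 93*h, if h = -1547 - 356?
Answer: -176979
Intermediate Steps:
h = -1903
93*h = 93*(-1903) = -176979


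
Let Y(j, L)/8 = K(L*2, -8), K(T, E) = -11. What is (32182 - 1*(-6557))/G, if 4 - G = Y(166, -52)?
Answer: 38739/92 ≈ 421.08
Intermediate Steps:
Y(j, L) = -88 (Y(j, L) = 8*(-11) = -88)
G = 92 (G = 4 - 1*(-88) = 4 + 88 = 92)
(32182 - 1*(-6557))/G = (32182 - 1*(-6557))/92 = (32182 + 6557)*(1/92) = 38739*(1/92) = 38739/92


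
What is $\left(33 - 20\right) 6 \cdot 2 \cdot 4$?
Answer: $624$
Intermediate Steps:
$\left(33 - 20\right) 6 \cdot 2 \cdot 4 = 13 \cdot 12 \cdot 4 = 13 \cdot 48 = 624$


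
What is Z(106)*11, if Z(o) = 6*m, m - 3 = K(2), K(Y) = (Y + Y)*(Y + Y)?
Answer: 1254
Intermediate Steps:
K(Y) = 4*Y**2 (K(Y) = (2*Y)*(2*Y) = 4*Y**2)
m = 19 (m = 3 + 4*2**2 = 3 + 4*4 = 3 + 16 = 19)
Z(o) = 114 (Z(o) = 6*19 = 114)
Z(106)*11 = 114*11 = 1254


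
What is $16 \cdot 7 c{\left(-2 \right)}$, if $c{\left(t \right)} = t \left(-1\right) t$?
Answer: $-448$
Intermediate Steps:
$c{\left(t \right)} = - t^{2}$ ($c{\left(t \right)} = - t t = - t^{2}$)
$16 \cdot 7 c{\left(-2 \right)} = 16 \cdot 7 \left(- \left(-2\right)^{2}\right) = 112 \left(\left(-1\right) 4\right) = 112 \left(-4\right) = -448$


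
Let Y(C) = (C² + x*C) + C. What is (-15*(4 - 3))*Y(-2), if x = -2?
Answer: -90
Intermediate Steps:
Y(C) = C² - C (Y(C) = (C² - 2*C) + C = C² - C)
(-15*(4 - 3))*Y(-2) = (-15*(4 - 3))*(-2*(-1 - 2)) = (-15)*(-2*(-3)) = -3*5*6 = -15*6 = -90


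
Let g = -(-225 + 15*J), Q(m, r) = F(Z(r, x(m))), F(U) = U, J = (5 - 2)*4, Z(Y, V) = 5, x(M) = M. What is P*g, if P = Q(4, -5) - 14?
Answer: -405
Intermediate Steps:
J = 12 (J = 3*4 = 12)
Q(m, r) = 5
P = -9 (P = 5 - 14 = -9)
g = 45 (g = -15/(1/(12 - 15)) = -15/(1/(-3)) = -15/(-⅓) = -15*(-3) = 45)
P*g = -9*45 = -405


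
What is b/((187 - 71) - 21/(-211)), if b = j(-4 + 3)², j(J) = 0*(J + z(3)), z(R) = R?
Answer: 0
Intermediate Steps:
j(J) = 0 (j(J) = 0*(J + 3) = 0*(3 + J) = 0)
b = 0 (b = 0² = 0)
b/((187 - 71) - 21/(-211)) = 0/((187 - 71) - 21/(-211)) = 0/(116 - 21*(-1/211)) = 0/(116 + 21/211) = 0/(24497/211) = 0*(211/24497) = 0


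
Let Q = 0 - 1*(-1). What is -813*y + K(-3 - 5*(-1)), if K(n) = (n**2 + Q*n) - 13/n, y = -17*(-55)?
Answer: -1520311/2 ≈ -7.6016e+5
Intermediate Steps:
Q = 1 (Q = 0 + 1 = 1)
y = 935
K(n) = n + n**2 - 13/n (K(n) = (n**2 + 1*n) - 13/n = (n**2 + n) - 13/n = (n + n**2) - 13/n = n + n**2 - 13/n)
-813*y + K(-3 - 5*(-1)) = -813*935 + ((-3 - 5*(-1)) + (-3 - 5*(-1))**2 - 13/(-3 - 5*(-1))) = -760155 + ((-3 + 5) + (-3 + 5)**2 - 13/(-3 + 5)) = -760155 + (2 + 2**2 - 13/2) = -760155 + (2 + 4 - 13*1/2) = -760155 + (2 + 4 - 13/2) = -760155 - 1/2 = -1520311/2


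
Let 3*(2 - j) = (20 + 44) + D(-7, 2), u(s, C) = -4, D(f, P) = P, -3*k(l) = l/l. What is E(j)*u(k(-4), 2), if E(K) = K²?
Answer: -1600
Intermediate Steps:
k(l) = -⅓ (k(l) = -l/(3*l) = -⅓*1 = -⅓)
j = -20 (j = 2 - ((20 + 44) + 2)/3 = 2 - (64 + 2)/3 = 2 - ⅓*66 = 2 - 22 = -20)
E(j)*u(k(-4), 2) = (-20)²*(-4) = 400*(-4) = -1600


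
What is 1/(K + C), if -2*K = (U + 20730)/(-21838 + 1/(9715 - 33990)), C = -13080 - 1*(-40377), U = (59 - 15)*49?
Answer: 530117451/14470893838772 ≈ 3.6633e-5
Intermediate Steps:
U = 2156 (U = 44*49 = 2156)
C = 27297 (C = -13080 + 40377 = 27297)
K = 277778825/530117451 (K = -(2156 + 20730)/(2*(-21838 + 1/(9715 - 33990))) = -11443/(-21838 + 1/(-24275)) = -11443/(-21838 - 1/24275) = -11443/(-530117451/24275) = -11443*(-24275)/530117451 = -½*(-555557650/530117451) = 277778825/530117451 ≈ 0.52399)
1/(K + C) = 1/(277778825/530117451 + 27297) = 1/(14470893838772/530117451) = 530117451/14470893838772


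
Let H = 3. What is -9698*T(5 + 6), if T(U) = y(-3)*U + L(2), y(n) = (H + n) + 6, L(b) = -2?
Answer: -620672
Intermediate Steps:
y(n) = 9 + n (y(n) = (3 + n) + 6 = 9 + n)
T(U) = -2 + 6*U (T(U) = (9 - 3)*U - 2 = 6*U - 2 = -2 + 6*U)
-9698*T(5 + 6) = -9698*(-2 + 6*(5 + 6)) = -9698*(-2 + 6*11) = -9698*(-2 + 66) = -9698*64 = -620672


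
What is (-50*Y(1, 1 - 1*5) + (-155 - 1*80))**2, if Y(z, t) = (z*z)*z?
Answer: 81225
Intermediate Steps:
Y(z, t) = z**3 (Y(z, t) = z**2*z = z**3)
(-50*Y(1, 1 - 1*5) + (-155 - 1*80))**2 = (-50*1**3 + (-155 - 1*80))**2 = (-50 + (-155 - 80))**2 = (-10*5 - 235)**2 = (-50 - 235)**2 = (-285)**2 = 81225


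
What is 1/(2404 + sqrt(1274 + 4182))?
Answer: 601/1443440 - sqrt(341)/1443440 ≈ 0.00040357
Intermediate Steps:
1/(2404 + sqrt(1274 + 4182)) = 1/(2404 + sqrt(5456)) = 1/(2404 + 4*sqrt(341))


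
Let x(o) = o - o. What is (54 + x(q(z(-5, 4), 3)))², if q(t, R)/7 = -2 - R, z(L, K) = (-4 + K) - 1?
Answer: 2916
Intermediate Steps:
z(L, K) = -5 + K
q(t, R) = -14 - 7*R (q(t, R) = 7*(-2 - R) = -14 - 7*R)
x(o) = 0
(54 + x(q(z(-5, 4), 3)))² = (54 + 0)² = 54² = 2916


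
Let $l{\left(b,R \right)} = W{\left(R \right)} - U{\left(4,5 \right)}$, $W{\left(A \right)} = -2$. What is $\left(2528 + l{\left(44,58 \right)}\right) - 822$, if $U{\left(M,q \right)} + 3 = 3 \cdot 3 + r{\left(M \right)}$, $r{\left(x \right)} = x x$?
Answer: $1682$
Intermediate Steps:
$r{\left(x \right)} = x^{2}$
$U{\left(M,q \right)} = 6 + M^{2}$ ($U{\left(M,q \right)} = -3 + \left(3 \cdot 3 + M^{2}\right) = -3 + \left(9 + M^{2}\right) = 6 + M^{2}$)
$l{\left(b,R \right)} = -24$ ($l{\left(b,R \right)} = -2 - \left(6 + 4^{2}\right) = -2 - \left(6 + 16\right) = -2 - 22 = -24$)
$\left(2528 + l{\left(44,58 \right)}\right) - 822 = \left(2528 - 24\right) - 822 = 2504 - 822 = 1682$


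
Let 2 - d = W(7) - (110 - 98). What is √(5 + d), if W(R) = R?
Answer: 2*√3 ≈ 3.4641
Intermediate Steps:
d = 7 (d = 2 - (7 - (110 - 98)) = 2 - (7 - 1*12) = 2 - (7 - 12) = 2 - 1*(-5) = 2 + 5 = 7)
√(5 + d) = √(5 + 7) = √12 = 2*√3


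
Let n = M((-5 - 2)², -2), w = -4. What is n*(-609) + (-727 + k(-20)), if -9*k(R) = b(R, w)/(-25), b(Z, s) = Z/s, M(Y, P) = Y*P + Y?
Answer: 1310131/45 ≈ 29114.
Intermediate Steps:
M(Y, P) = Y + P*Y (M(Y, P) = P*Y + Y = Y + P*Y)
n = -49 (n = (-5 - 2)²*(1 - 2) = (-7)²*(-1) = 49*(-1) = -49)
k(R) = -R/900 (k(R) = -R/(-4)/(9*(-25)) = -R*(-¼)*(-1)/(9*25) = -(-R/4)*(-1)/(9*25) = -R/900)
n*(-609) + (-727 + k(-20)) = -49*(-609) + (-727 - 1/900*(-20)) = 29841 + (-727 + 1/45) = 29841 - 32714/45 = 1310131/45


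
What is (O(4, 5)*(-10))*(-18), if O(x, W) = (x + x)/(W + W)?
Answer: 144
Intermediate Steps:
O(x, W) = x/W (O(x, W) = (2*x)/((2*W)) = (2*x)*(1/(2*W)) = x/W)
(O(4, 5)*(-10))*(-18) = ((4/5)*(-10))*(-18) = ((4*(⅕))*(-10))*(-18) = ((⅘)*(-10))*(-18) = -8*(-18) = 144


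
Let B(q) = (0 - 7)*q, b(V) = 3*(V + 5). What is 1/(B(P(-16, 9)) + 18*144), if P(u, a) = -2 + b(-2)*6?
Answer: 1/2228 ≈ 0.00044883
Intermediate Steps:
b(V) = 15 + 3*V (b(V) = 3*(5 + V) = 15 + 3*V)
P(u, a) = 52 (P(u, a) = -2 + (15 + 3*(-2))*6 = -2 + (15 - 6)*6 = -2 + 9*6 = -2 + 54 = 52)
B(q) = -7*q
1/(B(P(-16, 9)) + 18*144) = 1/(-7*52 + 18*144) = 1/(-364 + 2592) = 1/2228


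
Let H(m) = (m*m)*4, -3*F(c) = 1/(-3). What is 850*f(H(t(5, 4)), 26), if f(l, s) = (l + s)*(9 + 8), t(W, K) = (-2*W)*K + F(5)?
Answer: 7479753500/81 ≈ 9.2343e+7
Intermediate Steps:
F(c) = 1/9 (F(c) = -1/3/(-3) = -1/3*(-1/3) = 1/9)
t(W, K) = 1/9 - 2*K*W (t(W, K) = (-2*W)*K + 1/9 = -2*K*W + 1/9 = 1/9 - 2*K*W)
H(m) = 4*m**2 (H(m) = m**2*4 = 4*m**2)
f(l, s) = 17*l + 17*s (f(l, s) = (l + s)*17 = 17*l + 17*s)
850*f(H(t(5, 4)), 26) = 850*(17*(4*(1/9 - 2*4*5)**2) + 17*26) = 850*(17*(4*(1/9 - 40)**2) + 442) = 850*(17*(4*(-359/9)**2) + 442) = 850*(17*(4*(128881/81)) + 442) = 850*(17*(515524/81) + 442) = 850*(8763908/81 + 442) = 850*(8799710/81) = 7479753500/81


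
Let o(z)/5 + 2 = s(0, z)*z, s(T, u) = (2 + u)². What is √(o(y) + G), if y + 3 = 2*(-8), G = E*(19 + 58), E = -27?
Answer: 2*I*√7386 ≈ 171.88*I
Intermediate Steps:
G = -2079 (G = -27*(19 + 58) = -27*77 = -2079)
y = -19 (y = -3 + 2*(-8) = -3 - 16 = -19)
o(z) = -10 + 5*z*(2 + z)² (o(z) = -10 + 5*((2 + z)²*z) = -10 + 5*(z*(2 + z)²) = -10 + 5*z*(2 + z)²)
√(o(y) + G) = √((-10 + 5*(-19)*(2 - 19)²) - 2079) = √((-10 + 5*(-19)*(-17)²) - 2079) = √((-10 + 5*(-19)*289) - 2079) = √((-10 - 27455) - 2079) = √(-27465 - 2079) = √(-29544) = 2*I*√7386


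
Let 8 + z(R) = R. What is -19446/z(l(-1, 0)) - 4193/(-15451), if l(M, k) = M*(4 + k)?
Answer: 50085077/30902 ≈ 1620.8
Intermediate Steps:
z(R) = -8 + R
-19446/z(l(-1, 0)) - 4193/(-15451) = -19446/(-8 - (4 + 0)) - 4193/(-15451) = -19446/(-8 - 1*4) - 4193*(-1/15451) = -19446/(-8 - 4) + 4193/15451 = -19446/(-12) + 4193/15451 = -19446*(-1/12) + 4193/15451 = 3241/2 + 4193/15451 = 50085077/30902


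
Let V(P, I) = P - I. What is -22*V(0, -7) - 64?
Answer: -218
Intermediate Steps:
-22*V(0, -7) - 64 = -22*(0 - 1*(-7)) - 64 = -22*(0 + 7) - 64 = -22*7 - 64 = -154 - 64 = -218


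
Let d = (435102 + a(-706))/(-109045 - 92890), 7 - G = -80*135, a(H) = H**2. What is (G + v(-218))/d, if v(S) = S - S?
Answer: -2182311545/933538 ≈ -2337.7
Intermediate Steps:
v(S) = 0
G = 10807 (G = 7 - (-80)*135 = 7 - 1*(-10800) = 7 + 10800 = 10807)
d = -933538/201935 (d = (435102 + (-706)**2)/(-109045 - 92890) = (435102 + 498436)/(-201935) = 933538*(-1/201935) = -933538/201935 ≈ -4.6230)
(G + v(-218))/d = (10807 + 0)/(-933538/201935) = 10807*(-201935/933538) = -2182311545/933538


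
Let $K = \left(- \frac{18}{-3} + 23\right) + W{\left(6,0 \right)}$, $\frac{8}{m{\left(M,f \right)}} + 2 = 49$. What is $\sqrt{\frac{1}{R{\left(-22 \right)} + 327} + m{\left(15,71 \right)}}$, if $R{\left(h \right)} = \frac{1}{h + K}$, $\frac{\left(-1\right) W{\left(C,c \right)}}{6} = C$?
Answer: $\frac{\sqrt{34412956226}}{445654} \approx 0.41626$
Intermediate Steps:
$m{\left(M,f \right)} = \frac{8}{47}$ ($m{\left(M,f \right)} = \frac{8}{-2 + 49} = \frac{8}{47}$)
$W{\left(C,c \right)} = - 6 C$
$K = -7$ ($K = \left(- \frac{18}{-3} + 23\right) - 36 = \left(\left(-18\right) \left(- \frac{1}{3}\right) + 23\right) - 36 = \left(6 + 23\right) - 36 = 29 - 36 = -7$)
$R{\left(h \right)} = \frac{1}{-7 + h}$ ($R{\left(h \right)} = \frac{1}{h - 7} = \frac{1}{-7 + h}$)
$\sqrt{\frac{1}{R{\left(-22 \right)} + 327} + m{\left(15,71 \right)}} = \sqrt{\frac{1}{\frac{1}{-7 - 22} + 327} + \frac{8}{47}} = \sqrt{\frac{1}{\frac{1}{-29} + 327} + \frac{8}{47}} = \sqrt{\frac{1}{- \frac{1}{29} + 327} + \frac{8}{47}} = \sqrt{\frac{1}{\frac{9482}{29}} + \frac{8}{47}} = \sqrt{\frac{29}{9482} + \frac{8}{47}} = \sqrt{\frac{77219}{445654}} = \frac{\sqrt{34412956226}}{445654}$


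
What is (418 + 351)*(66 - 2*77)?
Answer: -67672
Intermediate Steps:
(418 + 351)*(66 - 2*77) = 769*(66 - 154) = 769*(-88) = -67672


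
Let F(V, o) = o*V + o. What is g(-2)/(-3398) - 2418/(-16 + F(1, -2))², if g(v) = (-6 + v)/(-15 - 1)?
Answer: -2054141/339800 ≈ -6.0452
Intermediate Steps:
g(v) = 3/8 - v/16 (g(v) = (-6 + v)/(-16) = (-6 + v)*(-1/16) = 3/8 - v/16)
F(V, o) = o + V*o (F(V, o) = V*o + o = o + V*o)
g(-2)/(-3398) - 2418/(-16 + F(1, -2))² = (3/8 - 1/16*(-2))/(-3398) - 2418/(-16 - 2*(1 + 1))² = (3/8 + ⅛)*(-1/3398) - 2418/(-16 - 2*2)² = (½)*(-1/3398) - 2418/(-16 - 4)² = -1/6796 - 2418/((-20)²) = -1/6796 - 2418/400 = -1/6796 - 2418*1/400 = -1/6796 - 1209/200 = -2054141/339800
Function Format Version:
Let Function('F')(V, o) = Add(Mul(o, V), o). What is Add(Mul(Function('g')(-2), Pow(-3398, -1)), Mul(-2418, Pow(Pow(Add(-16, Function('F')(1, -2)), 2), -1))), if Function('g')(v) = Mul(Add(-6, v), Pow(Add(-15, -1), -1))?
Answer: Rational(-2054141, 339800) ≈ -6.0452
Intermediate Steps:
Function('g')(v) = Add(Rational(3, 8), Mul(Rational(-1, 16), v)) (Function('g')(v) = Mul(Add(-6, v), Pow(-16, -1)) = Mul(Add(-6, v), Rational(-1, 16)) = Add(Rational(3, 8), Mul(Rational(-1, 16), v)))
Function('F')(V, o) = Add(o, Mul(V, o)) (Function('F')(V, o) = Add(Mul(V, o), o) = Add(o, Mul(V, o)))
Add(Mul(Function('g')(-2), Pow(-3398, -1)), Mul(-2418, Pow(Pow(Add(-16, Function('F')(1, -2)), 2), -1))) = Add(Mul(Add(Rational(3, 8), Mul(Rational(-1, 16), -2)), Pow(-3398, -1)), Mul(-2418, Pow(Pow(Add(-16, Mul(-2, Add(1, 1))), 2), -1))) = Add(Mul(Add(Rational(3, 8), Rational(1, 8)), Rational(-1, 3398)), Mul(-2418, Pow(Pow(Add(-16, Mul(-2, 2)), 2), -1))) = Add(Mul(Rational(1, 2), Rational(-1, 3398)), Mul(-2418, Pow(Pow(Add(-16, -4), 2), -1))) = Add(Rational(-1, 6796), Mul(-2418, Pow(Pow(-20, 2), -1))) = Add(Rational(-1, 6796), Mul(-2418, Pow(400, -1))) = Add(Rational(-1, 6796), Mul(-2418, Rational(1, 400))) = Add(Rational(-1, 6796), Rational(-1209, 200)) = Rational(-2054141, 339800)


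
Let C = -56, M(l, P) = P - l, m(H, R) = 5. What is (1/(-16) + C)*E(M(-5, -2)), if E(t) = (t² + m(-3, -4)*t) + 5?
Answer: -26013/16 ≈ -1625.8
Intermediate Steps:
E(t) = 5 + t² + 5*t (E(t) = (t² + 5*t) + 5 = 5 + t² + 5*t)
(1/(-16) + C)*E(M(-5, -2)) = (1/(-16) - 56)*(5 + (-2 - 1*(-5))² + 5*(-2 - 1*(-5))) = (-1/16 - 56)*(5 + (-2 + 5)² + 5*(-2 + 5)) = -897*(5 + 3² + 5*3)/16 = -897*(5 + 9 + 15)/16 = -897/16*29 = -26013/16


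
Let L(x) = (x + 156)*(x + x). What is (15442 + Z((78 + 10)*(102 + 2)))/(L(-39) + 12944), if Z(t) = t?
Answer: 12297/1909 ≈ 6.4416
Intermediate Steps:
L(x) = 2*x*(156 + x) (L(x) = (156 + x)*(2*x) = 2*x*(156 + x))
(15442 + Z((78 + 10)*(102 + 2)))/(L(-39) + 12944) = (15442 + (78 + 10)*(102 + 2))/(2*(-39)*(156 - 39) + 12944) = (15442 + 88*104)/(2*(-39)*117 + 12944) = (15442 + 9152)/(-9126 + 12944) = 24594/3818 = 24594*(1/3818) = 12297/1909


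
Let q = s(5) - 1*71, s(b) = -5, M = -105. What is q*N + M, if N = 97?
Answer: -7477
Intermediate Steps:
q = -76 (q = -5 - 1*71 = -5 - 71 = -76)
q*N + M = -76*97 - 105 = -7372 - 105 = -7477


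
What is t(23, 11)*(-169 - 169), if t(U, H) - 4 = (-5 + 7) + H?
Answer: -5746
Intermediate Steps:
t(U, H) = 6 + H (t(U, H) = 4 + ((-5 + 7) + H) = 4 + (2 + H) = 6 + H)
t(23, 11)*(-169 - 169) = (6 + 11)*(-169 - 169) = 17*(-338) = -5746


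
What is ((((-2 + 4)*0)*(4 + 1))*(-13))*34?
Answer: 0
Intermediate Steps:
((((-2 + 4)*0)*(4 + 1))*(-13))*34 = (((2*0)*5)*(-13))*34 = ((0*5)*(-13))*34 = (0*(-13))*34 = 0*34 = 0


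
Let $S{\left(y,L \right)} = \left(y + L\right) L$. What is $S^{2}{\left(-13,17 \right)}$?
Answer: $4624$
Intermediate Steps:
$S{\left(y,L \right)} = L \left(L + y\right)$ ($S{\left(y,L \right)} = \left(L + y\right) L = L \left(L + y\right)$)
$S^{2}{\left(-13,17 \right)} = \left(17 \left(17 - 13\right)\right)^{2} = \left(17 \cdot 4\right)^{2} = 68^{2} = 4624$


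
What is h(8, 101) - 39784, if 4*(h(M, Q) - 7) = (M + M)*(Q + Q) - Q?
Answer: -155977/4 ≈ -38994.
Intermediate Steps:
h(M, Q) = 7 - Q/4 + M*Q (h(M, Q) = 7 + ((M + M)*(Q + Q) - Q)/4 = 7 + ((2*M)*(2*Q) - Q)/4 = 7 + (4*M*Q - Q)/4 = 7 + (-Q + 4*M*Q)/4 = 7 + (-Q/4 + M*Q) = 7 - Q/4 + M*Q)
h(8, 101) - 39784 = (7 - ¼*101 + 8*101) - 39784 = (7 - 101/4 + 808) - 39784 = 3159/4 - 39784 = -155977/4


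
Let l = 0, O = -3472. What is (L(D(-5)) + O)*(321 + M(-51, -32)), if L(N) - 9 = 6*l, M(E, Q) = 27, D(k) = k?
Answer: -1205124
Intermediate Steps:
L(N) = 9 (L(N) = 9 + 6*0 = 9 + 0 = 9)
(L(D(-5)) + O)*(321 + M(-51, -32)) = (9 - 3472)*(321 + 27) = -3463*348 = -1205124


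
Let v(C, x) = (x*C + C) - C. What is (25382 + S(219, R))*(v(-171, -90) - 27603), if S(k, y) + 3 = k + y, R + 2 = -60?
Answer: -311871168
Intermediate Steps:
R = -62 (R = -2 - 60 = -62)
v(C, x) = C*x (v(C, x) = (C*x + C) - C = (C + C*x) - C = C*x)
S(k, y) = -3 + k + y (S(k, y) = -3 + (k + y) = -3 + k + y)
(25382 + S(219, R))*(v(-171, -90) - 27603) = (25382 + (-3 + 219 - 62))*(-171*(-90) - 27603) = (25382 + 154)*(15390 - 27603) = 25536*(-12213) = -311871168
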